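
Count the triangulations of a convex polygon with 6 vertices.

This is a standard Catalan-number count: the answer is C_n. Here n = 6 - 2 = 4.
Using C_0 = 1 and C_(k+1) = C_k x 2(2k+1)/(k+2), build up term by term: C_1=1, C_2=2, C_3=5, C_4=14.

Final answer: C_{4} = 14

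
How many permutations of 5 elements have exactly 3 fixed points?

Choose which 3 elements are fixed: C(5,3) = 10.
Derange the remaining 2 using D(j) = (j-1)(D(j-1) + D(j-2)), D(0)=1, D(1)=0: D(2)=1.
Total: 10 x 1.

Final answer: C(5,3) D(2) = 10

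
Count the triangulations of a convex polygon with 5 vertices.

This is a standard Catalan-number count: the answer is C_n. Here n = 5 - 2 = 3.
C_n = (2n)!/(n!(n+1)!), so C_{3} = 6!/(3! x 4!) = C(6,3)/4 = 20/4.

Final answer: C_{3} = 5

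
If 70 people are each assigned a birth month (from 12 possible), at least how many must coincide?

There are 12 possible values for birth month. With 70 people and 12 categories, by pigeonhole: ceiling(70/12).

Final answer: 6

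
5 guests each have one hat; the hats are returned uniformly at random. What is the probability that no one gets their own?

Use the recurrence D(n) = (n-1)(D(n-1) + D(n-2)) with D(0)=1, D(1)=0.
Building up: D(2)=1, D(3)=2, D(4)=9, D(5)=44.
Total arrangements: 5! = 120.
Probability = D(5)/5! = 11/30.

Final answer: D(5)/5! = 44/120 = 0.366667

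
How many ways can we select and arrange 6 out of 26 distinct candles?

P(26,6) = 26!/(26-6)! = 26!/20!.

Final answer: P(26,6) = 165765600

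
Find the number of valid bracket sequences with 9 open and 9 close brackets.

This is a standard Catalan-number count: the answer is C_n. Here n = 9 (pairs).
C_n = (2n)!/(n!(n+1)!), so C_{9} = 18!/(9! x 10!) = C(18,9)/10 = 48620/10.

Final answer: C_{9} = 4862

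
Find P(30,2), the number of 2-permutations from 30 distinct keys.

P(30,2) = 30!/(30-2)! = 30!/28!.

Final answer: P(30,2) = 870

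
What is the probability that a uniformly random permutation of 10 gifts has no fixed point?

Derangements satisfy D(n) = (n-1)(D(n-1) + D(n-2)), starting from D(0)=1, D(1)=0.
Building up: D(2)=1, D(3)=2, D(4)=9, D(5)=44, D(6)=265, D(7)=1854, D(8)=14833, D(9)=133496, D(10)=1334961.
Total arrangements: 10! = 3628800.
Probability = D(10)/10! = 16481/44800.

Final answer: D(10)/10! = 1334961/3628800 = 0.367879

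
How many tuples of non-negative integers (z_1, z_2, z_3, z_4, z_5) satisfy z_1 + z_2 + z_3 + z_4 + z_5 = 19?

Stars and bars with 19 stars and 4 bars:
C(19+5-1, 5-1) = C(23,4).

Final answer: C(23,4) = 8855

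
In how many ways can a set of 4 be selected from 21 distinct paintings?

C(21,4) = 21!/(4! x 17!).

Final answer: \binom{21}{4} = 5985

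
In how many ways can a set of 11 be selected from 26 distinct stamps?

C(26,11) = 26!/(11! x 15!).

Final answer: \binom{26}{11} = 7726160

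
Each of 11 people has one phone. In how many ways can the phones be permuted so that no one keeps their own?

Derangements satisfy D(n) = (n-1)(D(n-1) + D(n-2)), starting from D(0)=1, D(1)=0.
D(2) = 1 x (0 + 1) = 1
D(3) = 2 x (1 + 0) = 2
D(4) = 3 x (2 + 1) = 9
D(5) = 4 x (9 + 2) = 44
D(6) = 5 x (44 + 9) = 265
D(7) = 6 x (265 + 44) = 1854
D(8) = 7 x (1854 + 265) = 14833
D(9) = 8 x (14833 + 1854) = 133496
D(10) = 9 x (133496 + 14833) = 1334961
D(11) = 10 x (D(10) + D(9)) = 10 x (1334961 + 133496)

Final answer: D(11) = 14684570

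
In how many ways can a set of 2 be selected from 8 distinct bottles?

C(8,2) = 8!/(2! x (8-2)!).

Final answer: C(8,2) = 28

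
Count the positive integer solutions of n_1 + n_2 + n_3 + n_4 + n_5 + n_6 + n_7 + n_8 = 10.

Substitute n'_i = n_i - 1 (so n'_i >= 0). Then sum n'_i = 10 - 8 = 2.
Stars and bars: C(2+8-1, 8-1) = C(9,7).

Final answer: C(9,7) = 36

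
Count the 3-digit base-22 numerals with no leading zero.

These are the integers in [22^2, 22^3), so the count is 22^3 - 22^2 = 21 x 22^2.

Final answer: 10164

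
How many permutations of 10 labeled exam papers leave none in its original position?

D(n) = (n-1)(D(n-1) + D(n-2)), D(0)=1, D(1)=0.
D(2) = 1 x (0 + 1) = 1
D(3) = 2 x (1 + 0) = 2
D(4) = 3 x (2 + 1) = 9
D(5) = 4 x (9 + 2) = 44
D(6) = 5 x (44 + 9) = 265
D(7) = 6 x (265 + 44) = 1854
D(8) = 7 x (1854 + 265) = 14833
D(9) = 8 x (14833 + 1854) = 133496
D(10) = 9 x (D(9) + D(8)) = 9 x (133496 + 14833)

Final answer: D(10) = 1334961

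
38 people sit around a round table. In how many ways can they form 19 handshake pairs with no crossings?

The structures are counted by the Catalan number C_n. Here n = 38/2 = 19.
C_n = C(2n,n) - C(2n,n+1), so C_{19} = C(38,19) - C(38,20) = 35345263800 - 33578000610.

Final answer: C_{19} = 1767263190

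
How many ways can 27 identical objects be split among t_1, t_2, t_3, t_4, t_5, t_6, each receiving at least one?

Substitute t'_i = t_i - 1 (so t'_i >= 0). Then sum t'_i = 27 - 6 = 21.
Stars and bars: C(21+6-1, 6-1) = C(26,5).

Final answer: C(26,5) = 65780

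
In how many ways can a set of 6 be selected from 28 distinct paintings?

C(28,6) = 28!/(6! x 22!).

Final answer: \binom{28}{6} = 376740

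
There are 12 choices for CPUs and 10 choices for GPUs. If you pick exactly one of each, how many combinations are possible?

By the multiplication principle: 12 x 10.

Final answer: 120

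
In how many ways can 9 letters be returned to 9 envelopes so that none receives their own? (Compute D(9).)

Derangements satisfy D(n) = (n-1)(D(n-1) + D(n-2)), starting from D(0)=1, D(1)=0.
D(2) = 1 x (0 + 1) = 1
D(3) = 2 x (1 + 0) = 2
D(4) = 3 x (2 + 1) = 9
D(5) = 4 x (9 + 2) = 44
D(6) = 5 x (44 + 9) = 265
D(7) = 6 x (265 + 44) = 1854
D(8) = 7 x (1854 + 265) = 14833
D(9) = 8 x (D(8) + D(7)) = 8 x (14833 + 1854)

Final answer: D(9) = 133496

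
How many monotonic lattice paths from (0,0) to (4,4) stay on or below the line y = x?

Total monotonic paths to (4,4): C(8,4) = 70.
A path is bad iff it touches y = x + 1; reflecting its initial segment maps bad paths bijectively onto all paths to (3,5), of which there are C(8,5) = 56.
Valid Dyck paths: 70 - 56.
(These counts are the Catalan numbers.)

Final answer: C_{4} = 14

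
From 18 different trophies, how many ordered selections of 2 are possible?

P(18,2) = 18!/(18-2)! = 18!/16!.

Final answer: P(18,2) = 306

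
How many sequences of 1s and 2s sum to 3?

Let f(n) be the number of climbs. Removing the last move (1 or 2 steps) gives f(n) = f(n-1) + f(n-2); base cases f(1)=1, f(2)=2.
Building up term by term: f(1)=1, f(2)=2, f(3)=3.

Final answer: 3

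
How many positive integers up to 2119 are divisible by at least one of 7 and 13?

Multiples of 7: 302. Multiples of 13: 163. Of both (lcm=91): 23.
By inclusion-exclusion: 302 + 163 - 23.

Final answer: 442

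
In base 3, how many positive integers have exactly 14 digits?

Leading digit: 2 options (nonzero). Other 13 digit(s): 3 options each.
Total: 2 x 3^13.

Final answer: 3188646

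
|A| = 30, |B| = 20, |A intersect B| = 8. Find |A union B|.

|A union B| = |A| + |B| - |A intersect B| = 30 + 20 - 8.

Final answer: 42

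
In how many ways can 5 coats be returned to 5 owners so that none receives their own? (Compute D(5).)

Use the recurrence D(n) = (n-1)(D(n-1) + D(n-2)) with D(0)=1, D(1)=0.
D(2) = 1 x (0 + 1) = 1
D(3) = 2 x (1 + 0) = 2
D(4) = 3 x (2 + 1) = 9
D(5) = 4 x (D(4) + D(3)) = 4 x (9 + 2)

Final answer: D(5) = 44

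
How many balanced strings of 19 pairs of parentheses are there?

This is a standard Catalan-number count: the answer is C_n. Here n = 19 (pairs).
C_n = (2n)!/(n!(n+1)!), so C_{19} = 38!/(19! x 20!) = C(38,19)/20 = 35345263800/20.

Final answer: C_{19} = 1767263190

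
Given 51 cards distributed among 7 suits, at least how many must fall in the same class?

By pigeonhole with 51 objects and 7 categories: ceiling(51/7).

Final answer: 8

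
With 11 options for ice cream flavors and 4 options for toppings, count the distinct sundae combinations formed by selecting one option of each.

By the multiplication principle: 11 x 4.

Final answer: 44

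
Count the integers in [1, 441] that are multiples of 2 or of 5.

Multiples of 2: 220. Multiples of 5: 88. Of both (lcm=10): 44.
By inclusion-exclusion: 220 + 88 - 44.

Final answer: 264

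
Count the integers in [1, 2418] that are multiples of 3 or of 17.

Multiples of 3: 806. Multiples of 17: 142. Of both (lcm=51): 47.
By inclusion-exclusion: 806 + 142 - 47.

Final answer: 901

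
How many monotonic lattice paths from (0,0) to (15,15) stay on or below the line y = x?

Total monotonic paths to (15,15): C(30,15) = 155117520.
Reflecting each bad path at its first crossing gives a bijection with paths to (14,16): C(30,16) = 145422675.
Valid Dyck paths: 155117520 - 145422675.
(Equivalently, C_{15} = C(30,15)/16 = 155117520/16.)

Final answer: C_{15} = 9694845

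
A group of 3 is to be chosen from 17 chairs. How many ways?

C(17,3) = 17!/(3! x (17-3)!).

Final answer: C(17,3) = 680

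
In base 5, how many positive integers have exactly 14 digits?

Leading digit: 4 options (nonzero). Other 13 digit(s): 5 options each.
Total: 4 x 5^13.

Final answer: 4882812500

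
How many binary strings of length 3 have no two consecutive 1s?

Classify by the final bit: ...0 gives a(n-1) strings, ...01 gives a(n-2) strings. Thus a(n) = a(n-1) + a(n-2) with a(1)=2, a(2)=3.
Iterating the recurrence: a(1)=2, a(2)=3, a(3)=5.

Final answer: 5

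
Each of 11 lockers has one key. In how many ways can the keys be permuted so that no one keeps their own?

D(n) = (n-1)(D(n-1) + D(n-2)), D(0)=1, D(1)=0.
D(2) = 1 x (0 + 1) = 1
D(3) = 2 x (1 + 0) = 2
D(4) = 3 x (2 + 1) = 9
D(5) = 4 x (9 + 2) = 44
D(6) = 5 x (44 + 9) = 265
D(7) = 6 x (265 + 44) = 1854
D(8) = 7 x (1854 + 265) = 14833
D(9) = 8 x (14833 + 1854) = 133496
D(10) = 9 x (133496 + 14833) = 1334961
D(11) = 10 x (D(10) + D(9)) = 10 x (1334961 + 133496)

Final answer: D(11) = 14684570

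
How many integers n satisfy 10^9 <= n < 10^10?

The leading digit cannot be 0 (9 options); the other 9 digits can be anything (10 options each).
Total: 9 x 10^9.

Final answer: 9000000000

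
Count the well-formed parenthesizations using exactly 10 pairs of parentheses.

The structures are counted by the Catalan number C_n. Here n = 10 (pairs).
C_n = C(2n,n)/(n+1), so C_{10} = C(20,10)/11 = 184756/11.

Final answer: C_{10} = 16796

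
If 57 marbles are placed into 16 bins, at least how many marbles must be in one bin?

By the pigeonhole principle: ceiling(57/16).

Final answer: 4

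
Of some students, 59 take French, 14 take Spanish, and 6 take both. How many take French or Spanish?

|A union B| = |A| + |B| - |A intersect B| = 59 + 14 - 6.

Final answer: 67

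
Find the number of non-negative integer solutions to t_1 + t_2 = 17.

Stars and bars with 17 stars and 1 bars:
C(17+2-1, 2-1) = C(18,1).

Final answer: C(18,1) = 18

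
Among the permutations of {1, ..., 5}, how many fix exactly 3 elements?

Choose which 3 elements are fixed: C(5,3) = 10.
Derange the remaining 2 using D(j) = (j-1)(D(j-1) + D(j-2)), D(0)=1, D(1)=0: D(2)=1.
Total: 10 x 1.

Final answer: C(5,3) D(2) = 10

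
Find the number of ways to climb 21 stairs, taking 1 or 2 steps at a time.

Let f(n) be the number of climbs. Removing the last move (1 or 2 steps) gives f(n) = f(n-1) + f(n-2); base cases f(1)=1, f(2)=2.
Iterating the recurrence: f(1)=1, f(2)=2, f(3)=3, f(4)=5, f(5)=8, f(6)=13, f(7)=21, f(8)=34, f(9)=55, f(10)=89, f(11)=144, f(12)=233, f(13)=377, f(14)=610, f(15)=987, f(16)=1597, f(17)=2584, f(18)=4181, f(19)=6765, f(20)=10946, f(21)=17711.

Final answer: 17711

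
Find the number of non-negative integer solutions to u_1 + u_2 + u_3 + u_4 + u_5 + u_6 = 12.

Stars and bars with 12 stars and 5 bars:
C(12+6-1, 6-1) = C(17,5).

Final answer: C(17,5) = 6188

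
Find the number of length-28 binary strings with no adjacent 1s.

Classify by the final bit: ...0 gives a(n-1) strings, ...01 gives a(n-2) strings. Thus a(n) = a(n-1) + a(n-2) with a(1)=2, a(2)=3.
Computing successive values: a(1)=2, a(2)=3, a(3)=5, a(4)=8, a(5)=13, a(6)=21, a(7)=34, a(8)=55, a(9)=89, a(10)=144, a(11)=233, a(12)=377, a(13)=610, a(14)=987, a(15)=1597, a(16)=2584, a(17)=4181, a(18)=6765, a(19)=10946, a(20)=17711, a(21)=28657, a(22)=46368, a(23)=75025, a(24)=121393, a(25)=196418, a(26)=317811, a(27)=514229, a(28)=832040.

Final answer: 832040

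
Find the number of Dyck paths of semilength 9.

Total monotonic paths to (9,9): C(18,9) = 48620.
A path is bad iff it touches y = x + 1; reflecting its initial segment maps bad paths bijectively onto all paths to (8,10), of which there are C(18,10) = 43758.
Valid Dyck paths: 48620 - 43758.
(These counts are the Catalan numbers.)

Final answer: C_{9} = 4862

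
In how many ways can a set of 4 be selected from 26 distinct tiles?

C(26,4) = 26!/(4! x 22!).

Final answer: \binom{26}{4} = 14950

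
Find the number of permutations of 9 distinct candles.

The number of ways to arrange 9 distinct objects is 9!.

Final answer: 9! = 362880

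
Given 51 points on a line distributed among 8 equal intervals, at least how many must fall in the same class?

By pigeonhole with 51 objects and 8 categories: ceiling(51/8).

Final answer: 7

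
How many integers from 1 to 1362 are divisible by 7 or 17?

Multiples of 7: 194. Multiples of 17: 80. Of both (lcm=119): 11.
By inclusion-exclusion: 194 + 80 - 11.

Final answer: 263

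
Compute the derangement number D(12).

Derangements satisfy D(n) = (n-1)(D(n-1) + D(n-2)), starting from D(0)=1, D(1)=0.
D(2) = 1 x (0 + 1) = 1
D(3) = 2 x (1 + 0) = 2
D(4) = 3 x (2 + 1) = 9
D(5) = 4 x (9 + 2) = 44
D(6) = 5 x (44 + 9) = 265
D(7) = 6 x (265 + 44) = 1854
D(8) = 7 x (1854 + 265) = 14833
D(9) = 8 x (14833 + 1854) = 133496
D(10) = 9 x (133496 + 14833) = 1334961
D(11) = 10 x (1334961 + 133496) = 14684570
D(12) = 11 x (D(11) + D(10)) = 11 x (14684570 + 1334961)

Final answer: D(12) = 176214841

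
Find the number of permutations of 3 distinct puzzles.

The number of ways to arrange 3 distinct objects is 3!.

Final answer: 3! = 6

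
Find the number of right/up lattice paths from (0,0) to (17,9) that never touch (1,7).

Total paths to (17,9): C(26,9) = 3124550.
Paths through (1,7): C(8,7) x C(18,2) = 1224.
Avoiding (1,7): 3124550 - 1224.

Final answer: 3123326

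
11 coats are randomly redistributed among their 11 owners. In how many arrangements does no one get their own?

D(n) = (n-1)(D(n-1) + D(n-2)), D(0)=1, D(1)=0.
D(2) = 1 x (0 + 1) = 1
D(3) = 2 x (1 + 0) = 2
D(4) = 3 x (2 + 1) = 9
D(5) = 4 x (9 + 2) = 44
D(6) = 5 x (44 + 9) = 265
D(7) = 6 x (265 + 44) = 1854
D(8) = 7 x (1854 + 265) = 14833
D(9) = 8 x (14833 + 1854) = 133496
D(10) = 9 x (133496 + 14833) = 1334961
D(11) = 10 x (D(10) + D(9)) = 10 x (1334961 + 133496)

Final answer: D(11) = 14684570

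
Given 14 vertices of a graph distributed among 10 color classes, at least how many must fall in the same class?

By pigeonhole with 14 objects and 10 categories: ceiling(14/10).

Final answer: 2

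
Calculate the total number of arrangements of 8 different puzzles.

The number of ways to arrange 8 distinct objects is 8!.

Final answer: 8! = 40320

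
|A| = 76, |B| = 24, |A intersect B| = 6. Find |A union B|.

|A union B| = |A| + |B| - |A intersect B| = 76 + 24 - 6.

Final answer: 94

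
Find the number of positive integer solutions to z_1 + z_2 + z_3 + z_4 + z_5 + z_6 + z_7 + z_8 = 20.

Substitute z'_i = z_i - 1 (so z'_i >= 0). Then sum z'_i = 20 - 8 = 12.
Stars and bars: C(12+8-1, 8-1) = C(19,7).

Final answer: C(19,7) = 50388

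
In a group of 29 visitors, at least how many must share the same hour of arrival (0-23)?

There are 24 possible values for hour of arrival (0-23). With 29 visitors and 24 categories, by pigeonhole: ceiling(29/24).

Final answer: 2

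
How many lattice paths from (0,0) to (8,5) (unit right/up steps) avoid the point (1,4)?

Total paths to (8,5): C(13,5) = 1287.
Paths through (1,4): C(5,4) x C(8,1) = 40.
Avoiding (1,4): 1287 - 40.

Final answer: 1247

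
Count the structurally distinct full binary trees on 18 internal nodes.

The structures are counted by the Catalan number C_n. Here n = 18.
C_n = C(2n,n)/(n+1), so C_{18} = C(36,18)/19 = 9075135300/19.

Final answer: C_{18} = 477638700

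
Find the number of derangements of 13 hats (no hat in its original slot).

D(n) = (n-1)(D(n-1) + D(n-2)), D(0)=1, D(1)=0.
D(2) = 1 x (0 + 1) = 1
D(3) = 2 x (1 + 0) = 2
D(4) = 3 x (2 + 1) = 9
D(5) = 4 x (9 + 2) = 44
D(6) = 5 x (44 + 9) = 265
D(7) = 6 x (265 + 44) = 1854
D(8) = 7 x (1854 + 265) = 14833
D(9) = 8 x (14833 + 1854) = 133496
D(10) = 9 x (133496 + 14833) = 1334961
D(11) = 10 x (1334961 + 133496) = 14684570
D(12) = 11 x (14684570 + 1334961) = 176214841
D(13) = 12 x (D(12) + D(11)) = 12 x (176214841 + 14684570)

Final answer: D(13) = 2290792932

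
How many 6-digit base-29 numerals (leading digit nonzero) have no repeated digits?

First digit: 28 (nonzero). Second: 28 (not first). Third: 27, etc.
Total: 28 x 28 x 27 x 26 x 25 x 24.

Final answer: 330220800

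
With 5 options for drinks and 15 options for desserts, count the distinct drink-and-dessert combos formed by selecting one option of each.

By the multiplication principle: 5 x 15.

Final answer: 75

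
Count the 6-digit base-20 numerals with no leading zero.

In base 20, the leading digit has 19 choices (1..19); each of the remaining 5 digits has 20 choices.
Total: 19 x 20^5.

Final answer: 60800000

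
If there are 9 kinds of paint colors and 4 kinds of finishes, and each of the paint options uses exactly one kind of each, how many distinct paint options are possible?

By the multiplication principle: 9 x 4.

Final answer: 36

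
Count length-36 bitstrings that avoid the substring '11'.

A valid string ends in 0 (append to any length-(n-1) valid string) or in 01 (append to any length-(n-2) valid string), so a(n) = a(n-1) + a(n-2) with a(1)=2, a(2)=3.
Building up term by term: a(1)=2, a(2)=3, a(3)=5, a(4)=8, a(5)=13, a(6)=21, a(7)=34, a(8)=55, a(9)=89, a(10)=144, a(11)=233, a(12)=377, a(13)=610, a(14)=987, a(15)=1597, a(16)=2584, a(17)=4181, a(18)=6765, a(19)=10946, a(20)=17711, a(21)=28657, a(22)=46368, a(23)=75025, a(24)=121393, a(25)=196418, a(26)=317811, a(27)=514229, a(28)=832040, a(29)=1346269, a(30)=2178309, a(31)=3524578, a(32)=5702887, a(33)=9227465, a(34)=14930352, a(35)=24157817, a(36)=39088169.

Final answer: 39088169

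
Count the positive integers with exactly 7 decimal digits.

First digit: 9 choices (1-9). Each of the remaining 6 digits: 10 choices.
Total: 9 x 10^6.

Final answer: 9000000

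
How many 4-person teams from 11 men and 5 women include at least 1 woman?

Sum over valid woman counts:
C(5,1)C(11,3) = 825
C(5,2)C(11,2) = 550
C(5,3)C(11,1) = 110
C(5,4)C(11,0) = 5
Total: 825 + 550 + 110 + 5.

Final answer: 1490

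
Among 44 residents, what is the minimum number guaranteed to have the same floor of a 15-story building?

There are 15 possible values for floor of a 15-story building. With 44 residents and 15 categories, by pigeonhole: ceiling(44/15).

Final answer: 3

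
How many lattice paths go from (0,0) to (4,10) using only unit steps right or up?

Each path has 4 right steps and 10 up steps in some order (14 steps total).
Choose which 10 of the 14 steps are up: C(14,10).

Final answer: C(14,10) = 1001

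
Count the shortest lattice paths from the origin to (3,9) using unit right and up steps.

Each path has 3 right steps and 9 up steps in some order (12 steps total).
Choose which 9 of the 12 steps are up: C(12,9).

Final answer: C(12,9) = 220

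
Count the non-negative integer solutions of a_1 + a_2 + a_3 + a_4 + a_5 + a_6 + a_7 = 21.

Stars and bars with 21 stars and 6 bars:
C(21+7-1, 7-1) = C(27,6).

Final answer: C(27,6) = 296010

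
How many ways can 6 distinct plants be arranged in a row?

The number of ways to arrange 6 distinct objects is 6!.

Final answer: 6! = 720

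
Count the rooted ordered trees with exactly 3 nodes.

This is counted by the nth Catalan number C_n. Here n = 3 - 1 = 2.
C_n = C(2n,n) - C(2n,n+1), so C_{2} = C(4,2) - C(4,3) = 6 - 4.

Final answer: C_{2} = 2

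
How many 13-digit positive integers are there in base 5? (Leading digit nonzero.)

Leading digit: 4 options (nonzero). Other 12 digit(s): 5 options each.
Total: 4 x 5^12.

Final answer: 976562500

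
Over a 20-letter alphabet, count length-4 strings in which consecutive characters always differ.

First character: 20 choices. Each subsequent: 19 choices (must differ from the previous one).
Total: 20 x 19^3.

Final answer: 20 x 19^{3} = 137180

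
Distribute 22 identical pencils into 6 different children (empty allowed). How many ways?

Stars and bars: C(n+k-1, k-1) = C(27,5).

Final answer: C(27,5) = 80730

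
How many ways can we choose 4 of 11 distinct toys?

C(11,4) = 11!/(4! x 7!).

Final answer: \binom{11}{4} = 330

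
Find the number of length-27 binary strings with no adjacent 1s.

Let a(n) count valid strings. If the last bit is 0 the prefix is any valid string of length n-1; if it is 1 the string must end in 01 with a valid prefix of length n-2. So a(n) = a(n-1) + a(n-2), a(1)=2, a(2)=3.
Building up term by term: a(1)=2, a(2)=3, a(3)=5, a(4)=8, a(5)=13, a(6)=21, a(7)=34, a(8)=55, a(9)=89, a(10)=144, a(11)=233, a(12)=377, a(13)=610, a(14)=987, a(15)=1597, a(16)=2584, a(17)=4181, a(18)=6765, a(19)=10946, a(20)=17711, a(21)=28657, a(22)=46368, a(23)=75025, a(24)=121393, a(25)=196418, a(26)=317811, a(27)=514229.

Final answer: 514229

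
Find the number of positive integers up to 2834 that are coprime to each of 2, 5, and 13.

|div by 2|=1417, |div by 5|=566, |div by 13|=218.
|div by 2&5|=283, |div by 2&13|=109, |div by 5&13|=43, |div by all|=21.
By inclusion-exclusion, divisible by at least one: 1417+566+218-283-109-43+21 = 1787.
Not divisible by any: 2834 - 1787.

Final answer: 1047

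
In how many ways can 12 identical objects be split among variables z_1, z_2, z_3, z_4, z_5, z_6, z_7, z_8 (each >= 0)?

Stars and bars with 12 stars and 7 bars:
C(12+8-1, 8-1) = C(19,7).

Final answer: C(19,7) = 50388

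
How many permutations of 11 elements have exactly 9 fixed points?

Choose which 9 elements are fixed: C(11,9) = 55.
Derange the remaining 2 using D(j) = (j-1)(D(j-1) + D(j-2)), D(0)=1, D(1)=0: D(2)=1.
Total: 55 x 1.

Final answer: C(11,9) D(2) = 55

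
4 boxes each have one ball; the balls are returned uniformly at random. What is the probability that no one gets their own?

Use the recurrence D(n) = (n-1)(D(n-1) + D(n-2)) with D(0)=1, D(1)=0.
Building up: D(2)=1, D(3)=2, D(4)=9.
Total arrangements: 4! = 24.
Probability = D(4)/4! = 3/8.

Final answer: D(4)/4! = 9/24 = 0.375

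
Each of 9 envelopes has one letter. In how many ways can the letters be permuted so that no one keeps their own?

D(n) = (n-1)(D(n-1) + D(n-2)), D(0)=1, D(1)=0.
D(2) = 1 x (0 + 1) = 1
D(3) = 2 x (1 + 0) = 2
D(4) = 3 x (2 + 1) = 9
D(5) = 4 x (9 + 2) = 44
D(6) = 5 x (44 + 9) = 265
D(7) = 6 x (265 + 44) = 1854
D(8) = 7 x (1854 + 265) = 14833
D(9) = 8 x (D(8) + D(7)) = 8 x (14833 + 1854)

Final answer: D(9) = 133496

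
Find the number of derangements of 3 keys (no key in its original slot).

D(n) = (n-1)(D(n-1) + D(n-2)), D(0)=1, D(1)=0.
D(2) = 1 x (0 + 1) = 1
D(3) = 2 x (D(2) + D(1)) = 2 x (1 + 0)

Final answer: D(3) = 2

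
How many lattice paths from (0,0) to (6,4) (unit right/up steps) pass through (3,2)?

Paths (0,0)->(3,2): C(5,2) = 10.
Paths (3,2)->(6,4): C(5,2) = 10.
By multiplication principle: 10 x 10.

Final answer: 100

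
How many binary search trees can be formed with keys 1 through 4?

This is counted by the nth Catalan number C_n. Here n = 4.
C_n = C(2n,n)/(n+1), so C_{4} = C(8,4)/5 = 70/5.

Final answer: C_{4} = 14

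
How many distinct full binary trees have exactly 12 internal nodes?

This is a standard Catalan-number count: the answer is C_n. Here n = 12.
Using C_0 = 1 and C_(k+1) = C_k x 2(2k+1)/(k+2), build up term by term: C_1=1, C_2=2, C_3=5, C_4=14, C_5=42, C_6=132, C_7=429, C_8=1430, C_9=4862, C_10=16796, C_11=58786, C_12=208012.

Final answer: C_{12} = 208012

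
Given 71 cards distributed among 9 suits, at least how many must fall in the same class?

By pigeonhole with 71 objects and 9 categories: ceiling(71/9).

Final answer: 8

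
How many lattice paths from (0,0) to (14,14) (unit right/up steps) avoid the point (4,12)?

Total paths to (14,14): C(28,14) = 40116600.
Paths through (4,12): C(16,12) x C(12,2) = 120120.
Avoiding (4,12): 40116600 - 120120.

Final answer: 39996480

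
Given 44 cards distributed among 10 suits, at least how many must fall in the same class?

By pigeonhole with 44 objects and 10 categories: ceiling(44/10).

Final answer: 5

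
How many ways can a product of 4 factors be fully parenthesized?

The structures are counted by the Catalan number C_n. Here n = 4 - 1 = 3.
Using C_0 = 1 and C_(k+1) = C_k x 2(2k+1)/(k+2), build up term by term: C_1=1, C_2=2, C_3=5.

Final answer: C_{3} = 5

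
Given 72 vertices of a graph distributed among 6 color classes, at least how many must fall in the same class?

By pigeonhole with 72 objects and 6 categories: ceiling(72/6).

Final answer: 12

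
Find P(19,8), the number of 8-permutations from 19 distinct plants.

P(19,8) = 19!/(19-8)! = 19!/11!.

Final answer: P(19,8) = 3047466240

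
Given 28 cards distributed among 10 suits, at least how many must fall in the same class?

By pigeonhole with 28 objects and 10 categories: ceiling(28/10).

Final answer: 3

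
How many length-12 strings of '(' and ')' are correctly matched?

This is a standard Catalan-number count: the answer is C_n. Here n = 6 (pairs).
C_n = C(2n,n) - C(2n,n+1), so C_{6} = C(12,6) - C(12,7) = 924 - 792.

Final answer: C_{6} = 132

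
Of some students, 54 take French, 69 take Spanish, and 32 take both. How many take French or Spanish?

|A union B| = |A| + |B| - |A intersect B| = 54 + 69 - 32.

Final answer: 91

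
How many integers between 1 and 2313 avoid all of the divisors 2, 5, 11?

|div by 2|=1156, |div by 5|=462, |div by 11|=210.
|div by 2&5|=231, |div by 2&11|=105, |div by 5&11|=42, |div by all|=21.
By inclusion-exclusion, divisible by at least one: 1156+462+210-231-105-42+21 = 1471.
Not divisible by any: 2313 - 1471.

Final answer: 842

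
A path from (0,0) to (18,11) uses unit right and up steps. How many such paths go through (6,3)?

Paths (0,0)->(6,3): C(9,3) = 84.
Paths (6,3)->(18,11): C(20,8) = 125970.
By multiplication principle: 84 x 125970.

Final answer: 10581480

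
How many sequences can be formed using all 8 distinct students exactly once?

The number of ways to arrange 8 distinct objects is 8!.

Final answer: 8! = 40320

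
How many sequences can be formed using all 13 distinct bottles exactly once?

The number of ways to arrange 13 distinct objects is 13!.

Final answer: 13! = 6227020800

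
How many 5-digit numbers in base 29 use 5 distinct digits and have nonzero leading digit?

First digit: 28 (nonzero). Second: 28 (not first). Third: 27, etc.
Total: 28 x 28 x 27 x 26 x 25.

Final answer: 13759200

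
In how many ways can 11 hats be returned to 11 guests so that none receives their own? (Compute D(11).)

D(n) = (n-1)(D(n-1) + D(n-2)), D(0)=1, D(1)=0.
D(2) = 1 x (0 + 1) = 1
D(3) = 2 x (1 + 0) = 2
D(4) = 3 x (2 + 1) = 9
D(5) = 4 x (9 + 2) = 44
D(6) = 5 x (44 + 9) = 265
D(7) = 6 x (265 + 44) = 1854
D(8) = 7 x (1854 + 265) = 14833
D(9) = 8 x (14833 + 1854) = 133496
D(10) = 9 x (133496 + 14833) = 1334961
D(11) = 10 x (D(10) + D(9)) = 10 x (1334961 + 133496)

Final answer: D(11) = 14684570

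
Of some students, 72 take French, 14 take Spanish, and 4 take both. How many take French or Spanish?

|A union B| = |A| + |B| - |A intersect B| = 72 + 14 - 4.

Final answer: 82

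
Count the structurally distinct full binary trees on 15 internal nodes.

The structures are counted by the Catalan number C_n. Here n = 15.
C_n = (2n)!/(n!(n+1)!), so C_{15} = 30!/(15! x 16!) = C(30,15)/16 = 155117520/16.

Final answer: C_{15} = 9694845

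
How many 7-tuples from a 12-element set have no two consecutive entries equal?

First character: 12 choices. Each subsequent: 11 choices (must differ from the previous one).
Total: 12 x 11^6.

Final answer: 12 x 11^{6} = 21258732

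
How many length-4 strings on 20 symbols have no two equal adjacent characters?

Let g(n) count such strings. g(1) = 20, and each valid string of length n-1 extends in 19 ways (any symbol but the last), so g(n) = 19 g(n-1).
Total: g(4) = 20 x 19^3.

Final answer: 20 x 19^{3} = 137180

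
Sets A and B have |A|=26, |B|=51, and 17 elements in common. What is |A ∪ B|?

|A union B| = |A| + |B| - |A intersect B| = 26 + 51 - 17.

Final answer: 60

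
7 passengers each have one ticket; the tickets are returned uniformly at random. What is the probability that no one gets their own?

D(n) = (n-1)(D(n-1) + D(n-2)), D(0)=1, D(1)=0.
Building up: D(2)=1, D(3)=2, D(4)=9, D(5)=44, D(6)=265, D(7)=1854.
Total arrangements: 7! = 5040.
Probability = D(7)/7! = 103/280.

Final answer: D(7)/7! = 1854/5040 = 0.367857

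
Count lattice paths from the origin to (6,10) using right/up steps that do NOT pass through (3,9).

Total paths to (6,10): C(16,10) = 8008.
Paths through (3,9): C(12,9) x C(4,1) = 880.
Avoiding (3,9): 8008 - 880.

Final answer: 7128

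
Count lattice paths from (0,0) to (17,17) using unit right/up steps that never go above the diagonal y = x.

Total monotonic paths to (17,17): C(34,17) = 2333606220.
By the reflection principle, paths that go above the diagonal number C(34,18) = 2203961430.
Valid Dyck paths: 2333606220 - 2203961430.
(These counts are the Catalan numbers.)

Final answer: C_{17} = 129644790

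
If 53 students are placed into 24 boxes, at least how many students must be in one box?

By the pigeonhole principle: ceiling(53/24).

Final answer: 3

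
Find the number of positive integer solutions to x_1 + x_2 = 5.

Substitute x'_i = x_i - 1 (so x'_i >= 0). Then sum x'_i = 5 - 2 = 3.
Stars and bars: C(3+2-1, 2-1) = C(4,1).

Final answer: C(4,1) = 4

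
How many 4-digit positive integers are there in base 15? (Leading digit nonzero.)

In base 15, the leading digit has 14 choices (1..14); each of the remaining 3 digits has 15 choices.
Total: 14 x 15^3.

Final answer: 47250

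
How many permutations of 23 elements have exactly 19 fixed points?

Choose which 19 elements are fixed: C(23,19) = 8855.
Derange the remaining 4 using D(j) = (j-1)(D(j-1) + D(j-2)), D(0)=1, D(1)=0: D(2)=1, D(3)=2, D(4)=9.
Total: 8855 x 9.

Final answer: C(23,19) D(4) = 79695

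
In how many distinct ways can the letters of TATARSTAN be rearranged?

Letters (A:3, N:1, R:1, S:1, T:3). Total letters: 9.
Permutations = 9!/(3! x 3!).

Final answer: 10080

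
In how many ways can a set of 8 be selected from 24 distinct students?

C(24,8) = 24!/(8! x 16!).

Final answer: \binom{24}{8} = 735471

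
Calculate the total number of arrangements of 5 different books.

The number of ways to arrange 5 distinct objects is 5!.

Final answer: 5! = 120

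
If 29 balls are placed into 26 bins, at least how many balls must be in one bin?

By the pigeonhole principle: ceiling(29/26).

Final answer: 2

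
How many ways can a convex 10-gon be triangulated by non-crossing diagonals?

This is counted by the nth Catalan number C_n. Here n = 10 - 2 = 8.
C_n = C(2n,n)/(n+1), so C_{8} = C(16,8)/9 = 12870/9.

Final answer: C_{8} = 1430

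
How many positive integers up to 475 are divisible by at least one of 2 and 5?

Multiples of 2: 237. Multiples of 5: 95. Of both (lcm=10): 47.
By inclusion-exclusion: 237 + 95 - 47.

Final answer: 285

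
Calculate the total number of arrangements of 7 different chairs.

The number of ways to arrange 7 distinct objects is 7!.

Final answer: 7! = 5040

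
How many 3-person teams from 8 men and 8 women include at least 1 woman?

Sum over valid woman counts:
C(8,1)C(8,2) = 224
C(8,2)C(8,1) = 224
C(8,3)C(8,0) = 56
Total: 224 + 224 + 56.

Final answer: 504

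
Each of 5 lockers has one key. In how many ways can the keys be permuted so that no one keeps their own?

Use the recurrence D(n) = (n-1)(D(n-1) + D(n-2)) with D(0)=1, D(1)=0.
D(2) = 1 x (0 + 1) = 1
D(3) = 2 x (1 + 0) = 2
D(4) = 3 x (2 + 1) = 9
D(5) = 4 x (D(4) + D(3)) = 4 x (9 + 2)

Final answer: D(5) = 44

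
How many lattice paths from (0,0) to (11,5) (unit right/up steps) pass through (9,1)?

Paths (0,0)->(9,1): C(10,1) = 10.
Paths (9,1)->(11,5): C(6,4) = 15.
By multiplication principle: 10 x 15.

Final answer: 150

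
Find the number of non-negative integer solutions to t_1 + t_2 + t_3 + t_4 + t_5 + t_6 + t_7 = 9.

Stars and bars with 9 stars and 6 bars:
C(9+7-1, 7-1) = C(15,6).

Final answer: C(15,6) = 5005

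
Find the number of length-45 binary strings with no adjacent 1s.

Classify by the final bit: ...0 gives a(n-1) strings, ...01 gives a(n-2) strings. Thus a(n) = a(n-1) + a(n-2) with a(1)=2, a(2)=3.
Iterating the recurrence: a(1)=2, a(2)=3, a(3)=5, a(4)=8, a(5)=13, a(6)=21, a(7)=34, a(8)=55, a(9)=89, a(10)=144, a(11)=233, a(12)=377, a(13)=610, a(14)=987, a(15)=1597, a(16)=2584, a(17)=4181, a(18)=6765, a(19)=10946, a(20)=17711, a(21)=28657, a(22)=46368, a(23)=75025, a(24)=121393, a(25)=196418, a(26)=317811, a(27)=514229, a(28)=832040, a(29)=1346269, a(30)=2178309, a(31)=3524578, a(32)=5702887, a(33)=9227465, a(34)=14930352, a(35)=24157817, a(36)=39088169, a(37)=63245986, a(38)=102334155, a(39)=165580141, a(40)=267914296, a(41)=433494437, a(42)=701408733, a(43)=1134903170, a(44)=1836311903, a(45)=2971215073.

Final answer: 2971215073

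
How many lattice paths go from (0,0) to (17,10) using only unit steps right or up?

Each path has 17 right steps and 10 up steps in some order (27 steps total).
Choose which 10 of the 27 steps are up: C(27,10).

Final answer: C(27,10) = 8436285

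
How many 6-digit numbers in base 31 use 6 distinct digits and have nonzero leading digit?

The leading digit has 30 choices (anything but zero); the next has 30 (anything but the first), then 29, and so on, one fewer each time.
Total: 30 x 30 x 29 x 28 x 27 x 26.

Final answer: 513021600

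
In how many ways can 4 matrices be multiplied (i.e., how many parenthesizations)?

The structures are counted by the Catalan number C_n. Here n = 4 - 1 = 3.
C_n = (2n)!/(n!(n+1)!), so C_{3} = 6!/(3! x 4!) = C(6,3)/4 = 20/4.

Final answer: C_{3} = 5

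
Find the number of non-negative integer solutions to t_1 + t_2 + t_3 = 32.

Stars and bars with 32 stars and 2 bars:
C(32+3-1, 3-1) = C(34,2).

Final answer: C(34,2) = 561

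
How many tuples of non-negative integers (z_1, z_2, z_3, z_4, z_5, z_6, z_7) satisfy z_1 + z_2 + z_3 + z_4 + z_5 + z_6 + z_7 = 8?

Stars and bars with 8 stars and 6 bars:
C(8+7-1, 7-1) = C(14,6).

Final answer: C(14,6) = 3003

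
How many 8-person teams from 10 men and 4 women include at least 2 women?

Sum over valid woman counts:
C(4,2)C(10,6) = 1260
C(4,3)C(10,5) = 1008
C(4,4)C(10,4) = 210
Total: 1260 + 1008 + 210.

Final answer: 2478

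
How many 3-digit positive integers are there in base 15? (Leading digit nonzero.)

In base 15, the leading digit has 14 choices (1..14); each of the remaining 2 digits has 15 choices.
Total: 14 x 15^2.

Final answer: 3150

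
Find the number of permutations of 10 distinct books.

The number of ways to arrange 10 distinct objects is 10!.

Final answer: 10! = 3628800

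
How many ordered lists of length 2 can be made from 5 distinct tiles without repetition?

P(5,2) = 5!/(5-2)! = 5!/3!.

Final answer: P(5,2) = 20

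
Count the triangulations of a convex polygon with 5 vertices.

This is a standard Catalan-number count: the answer is C_n. Here n = 5 - 2 = 3.
C_n = C(2n,n)/(n+1), so C_{3} = C(6,3)/4 = 20/4.

Final answer: C_{3} = 5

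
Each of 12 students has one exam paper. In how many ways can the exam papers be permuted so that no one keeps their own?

Use the recurrence D(n) = (n-1)(D(n-1) + D(n-2)) with D(0)=1, D(1)=0.
D(2) = 1 x (0 + 1) = 1
D(3) = 2 x (1 + 0) = 2
D(4) = 3 x (2 + 1) = 9
D(5) = 4 x (9 + 2) = 44
D(6) = 5 x (44 + 9) = 265
D(7) = 6 x (265 + 44) = 1854
D(8) = 7 x (1854 + 265) = 14833
D(9) = 8 x (14833 + 1854) = 133496
D(10) = 9 x (133496 + 14833) = 1334961
D(11) = 10 x (1334961 + 133496) = 14684570
D(12) = 11 x (D(11) + D(10)) = 11 x (14684570 + 1334961)

Final answer: D(12) = 176214841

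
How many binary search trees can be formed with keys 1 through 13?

This is counted by the nth Catalan number C_n. Here n = 13.
C_n = (2n)!/(n!(n+1)!), so C_{13} = 26!/(13! x 14!) = C(26,13)/14 = 10400600/14.

Final answer: C_{13} = 742900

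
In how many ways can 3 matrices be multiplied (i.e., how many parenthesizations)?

This is counted by the nth Catalan number C_n. Here n = 3 - 1 = 2.
Using C_0 = 1 and C_(k+1) = C_k x 2(2k+1)/(k+2), build up term by term: C_1=1, C_2=2.

Final answer: C_{2} = 2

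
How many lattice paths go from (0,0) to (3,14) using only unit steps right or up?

Each path has 3 right steps and 14 up steps in some order (17 steps total).
Choose which 14 of the 17 steps are up: C(17,14).

Final answer: C(17,14) = 680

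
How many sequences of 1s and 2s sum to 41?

Condition on the final move: it is a 1-step (f(n-1) ways to get there) or a 2-step (f(n-2) ways), so f(n) = f(n-1) + f(n-2), with f(1)=1, f(2)=2.
Computing successive values: f(1)=1, f(2)=2, f(3)=3, f(4)=5, f(5)=8, f(6)=13, f(7)=21, f(8)=34, f(9)=55, f(10)=89, f(11)=144, f(12)=233, f(13)=377, f(14)=610, f(15)=987, f(16)=1597, f(17)=2584, f(18)=4181, f(19)=6765, f(20)=10946, f(21)=17711, f(22)=28657, f(23)=46368, f(24)=75025, f(25)=121393, f(26)=196418, f(27)=317811, f(28)=514229, f(29)=832040, f(30)=1346269, f(31)=2178309, f(32)=3524578, f(33)=5702887, f(34)=9227465, f(35)=14930352, f(36)=24157817, f(37)=39088169, f(38)=63245986, f(39)=102334155, f(40)=165580141, f(41)=267914296.

Final answer: 267914296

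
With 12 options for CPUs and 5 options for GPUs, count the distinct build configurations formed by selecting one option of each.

By the multiplication principle: 12 x 5.

Final answer: 60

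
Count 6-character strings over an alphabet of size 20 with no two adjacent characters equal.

Let g(n) count such strings. g(1) = 20, and each valid string of length n-1 extends in 19 ways (any symbol but the last), so g(n) = 19 g(n-1).
Total: g(6) = 20 x 19^5.

Final answer: 20 x 19^{5} = 49521980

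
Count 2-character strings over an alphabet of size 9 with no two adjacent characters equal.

Let g(n) count such strings. g(1) = 9, and each valid string of length n-1 extends in 8 ways (any symbol but the last), so g(n) = 8 g(n-1).
Total: g(2) = 9 x 8^1.

Final answer: 9 x 8^{1} = 72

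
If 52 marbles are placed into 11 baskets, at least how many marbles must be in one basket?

By the pigeonhole principle: ceiling(52/11).

Final answer: 5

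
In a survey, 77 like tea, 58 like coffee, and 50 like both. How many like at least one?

|A union B| = |A| + |B| - |A intersect B| = 77 + 58 - 50.

Final answer: 85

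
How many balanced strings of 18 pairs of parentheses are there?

This is a standard Catalan-number count: the answer is C_n. Here n = 18 (pairs).
Using C_0 = 1 and C_(k+1) = C_k x 2(2k+1)/(k+2), build up term by term: C_1=1, C_2=2, C_3=5, C_4=14, C_5=42, C_6=132, C_7=429, C_8=1430, C_9=4862, C_10=16796, C_11=58786, C_12=208012, C_13=742900, C_14=2674440, C_15=9694845, C_16=35357670, C_17=129644790, C_18=477638700.

Final answer: C_{18} = 477638700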